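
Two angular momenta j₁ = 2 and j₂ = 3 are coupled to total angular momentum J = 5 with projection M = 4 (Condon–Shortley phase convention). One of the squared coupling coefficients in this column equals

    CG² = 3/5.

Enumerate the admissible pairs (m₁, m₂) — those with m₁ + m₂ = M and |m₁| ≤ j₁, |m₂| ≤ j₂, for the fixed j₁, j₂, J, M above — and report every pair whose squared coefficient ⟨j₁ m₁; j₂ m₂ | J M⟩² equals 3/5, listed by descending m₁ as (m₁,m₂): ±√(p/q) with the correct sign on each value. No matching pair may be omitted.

Admissible pairs with m₁+m₂ = M = 4: (1,3), (2,2)
  (m₁,m₂)=(2,2): CG² = 3/5, CG = +√(3/5)   ← matches the target
  (m₁,m₂)=(1,3): CG² = 2/5, CG = +√(2/5)
Pairs with CG² = 3/5: (2,2): +√(3/5)

(2,2): +√(3/5)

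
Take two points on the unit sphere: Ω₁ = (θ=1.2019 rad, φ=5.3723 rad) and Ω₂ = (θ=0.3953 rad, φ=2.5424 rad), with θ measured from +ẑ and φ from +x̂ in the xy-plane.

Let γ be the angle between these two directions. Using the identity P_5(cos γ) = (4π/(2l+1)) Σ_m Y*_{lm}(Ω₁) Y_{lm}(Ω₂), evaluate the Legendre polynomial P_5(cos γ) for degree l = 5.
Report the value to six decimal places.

Term-by-term m-sum for l=5 (normalisation 4π/11 = 1.142397):
  m=-5: (-0.05154 + 0.32357j) × (0.00389 - 0.00057j) = -0.00002 + 0.00129j  (running Σ = -0.00002 + 0.00129j)
  m=-4: (-0.35115 + 0.19272j) × (-0.02190 + 0.02019j) = 0.00380 - 0.01131j  (running Σ = 0.00378 - 0.01002j)
  m=-3: (-0.04384 - 0.01900j) × (0.02961 - 0.12830j) = -0.00374 + 0.00506j  (running Σ = 0.00005 - 0.00496j)
  m=-2: (0.08053 + 0.31411j) × (0.13124 + 0.33597j) = -0.09496 + 0.06828j  (running Σ = -0.09492 + 0.06332j)
  m=-1: (-0.08521 + 0.10982j) × (-0.43894 - 0.29977j) = 0.07032 - 0.02266j  (running Σ = -0.02459 + 0.04066j)
  m=0: (0.29366 + 0.00000j) × (0.11669 + 0.00000j) = 0.03427 + 0.00000j  (running Σ = 0.00967 + 0.04066j)
  m=1: (0.08521 + 0.10982j) × (0.43894 - 0.29977j) = 0.07032 + 0.02266j  (running Σ = 0.08000 + 0.06332j)
  m=2: (0.08053 - 0.31411j) × (0.13124 - 0.33597j) = -0.09496 - 0.06828j  (running Σ = -0.01497 - 0.00496j)
  m=3: (0.04384 - 0.01900j) × (-0.02961 - 0.12830j) = -0.00374 - 0.00506j  (running Σ = -0.01870 - 0.01002j)
  m=4: (-0.35115 - 0.19272j) × (-0.02190 - 0.02019j) = 0.00380 + 0.01131j  (running Σ = -0.01490 + 0.00129j)
  m=5: (0.05154 + 0.32357j) × (-0.00389 - 0.00057j) = -0.00002 - 0.00129j  (running Σ = -0.01492 - 0.00000j)
Accumulated sum -0.01492 - 0.00000j; after 4π/(2l+1) scaling, -0.01704 - 0.00000j ⇒ P_5 = -0.017044

-0.017044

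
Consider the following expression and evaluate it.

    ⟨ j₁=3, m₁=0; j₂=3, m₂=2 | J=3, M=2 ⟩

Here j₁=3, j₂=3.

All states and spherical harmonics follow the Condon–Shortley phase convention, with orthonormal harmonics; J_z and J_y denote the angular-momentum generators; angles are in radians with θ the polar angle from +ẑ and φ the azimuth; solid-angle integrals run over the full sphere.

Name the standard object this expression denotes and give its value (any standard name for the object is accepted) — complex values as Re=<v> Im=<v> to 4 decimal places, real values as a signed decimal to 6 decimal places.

Clebsch–Gordan coefficient, +√(1/6) ≈ +0.408248

This is a Clebsch–Gordan (vector-coupling) coefficient.
√[7·3!3!3!/10! · 3!3!5!1!5!1!] = √(216)
  +(−1)^2/∏(2,1,1,3,2,0)! = 1/24  (running 1/24)
  +(−1)^3/∏(3,0,0,2,3,1)! = -1/72  (running 1/36)
⟨..|..⟩ = √(216)·(1/36) = +0.408248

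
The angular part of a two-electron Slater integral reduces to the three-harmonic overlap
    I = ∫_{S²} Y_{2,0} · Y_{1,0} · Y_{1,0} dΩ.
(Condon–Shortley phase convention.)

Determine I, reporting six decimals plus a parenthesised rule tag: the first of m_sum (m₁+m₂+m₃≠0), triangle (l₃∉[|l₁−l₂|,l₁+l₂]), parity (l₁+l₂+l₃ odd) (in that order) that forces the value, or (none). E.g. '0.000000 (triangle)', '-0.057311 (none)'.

0.252313 (none)

Rules hold: Σm=0, L=4 even, 1≤1≤3.
N = 5·3·3 = 45
Δ = 2!·2!·0!/5! = 1/30
Racah Σ t=1..1: t=1:−1/1 = -1/1
⇒ 3j(2 1 1; 0 0 0)² = 2/15, sgn +1
(m-triple is (0,0,0) — same symbol as above.)
4πI² = N·(3j₀)²·(3jₘ)² = 4/5
I = +1·√(0.8/4π) = 0.25231325
No selection rule forces the value: the integral is nonzero (none).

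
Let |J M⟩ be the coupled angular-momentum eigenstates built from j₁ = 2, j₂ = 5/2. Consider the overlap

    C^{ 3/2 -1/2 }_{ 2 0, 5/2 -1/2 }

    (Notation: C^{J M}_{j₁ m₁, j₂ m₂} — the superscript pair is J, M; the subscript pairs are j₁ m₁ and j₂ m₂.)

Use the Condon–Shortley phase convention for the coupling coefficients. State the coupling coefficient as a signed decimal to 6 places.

-0.239046

j₁+j₂−J=3  J+j₁−j₂=1  J−j₁+j₂=2  j₁+j₂+J+1=7
(j₁±m₁, j₂±m₂, J±M) = (2,2,2,3,1,2)
P² = 32/35
sum k=1..2:
  [1] −1/2 = -1/2
  [2] +1/4 = 1/4
S = -1/4
C² = P²·S² = 2/35 ; C = -0.239046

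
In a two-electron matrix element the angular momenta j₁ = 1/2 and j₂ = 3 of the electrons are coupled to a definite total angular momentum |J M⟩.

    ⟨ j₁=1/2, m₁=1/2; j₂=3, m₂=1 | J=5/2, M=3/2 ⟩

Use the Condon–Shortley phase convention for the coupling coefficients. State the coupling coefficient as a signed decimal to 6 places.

+0.534522

j₁+j₂−J=1  J+j₁−j₂=0  J−j₁+j₂=5  j₁+j₂+J+1=7
(j₁±m₁, j₂±m₂, J±M) = (1,0,4,2,4,1)
P² = 1152/7
sum k=0..0:
  [0] +1/24 = 1/24
S = 1/24
C² = P²·S² = 2/7 ; C = +0.534522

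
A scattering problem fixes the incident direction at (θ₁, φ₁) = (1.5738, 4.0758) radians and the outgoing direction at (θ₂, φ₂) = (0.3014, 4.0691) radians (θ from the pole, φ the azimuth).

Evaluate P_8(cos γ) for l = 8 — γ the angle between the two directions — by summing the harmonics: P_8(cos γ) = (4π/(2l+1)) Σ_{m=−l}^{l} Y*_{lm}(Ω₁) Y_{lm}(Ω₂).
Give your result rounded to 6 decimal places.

Addition theorem: P_8(cos γ) = (4π/17) Σ_m Y*_{lm}(Ω₁) Y_{lm}(Ω₂), m = −8…8:
  [-8]  conj(Y_{8,-8})(Ω₁) = +0.191331+0.478582i ; Y_{8,-8}(Ω₂) = +0.000013-0.000028i ; Δ = +0.000016+0.000001i
  [-7]  conj(Y_{8,-7})(Ω₁) = +0.005990+0.001570i ; Y_{8,-7}(Ω₂) = -0.000391+0.000083i ; Δ = -0.000002-0.000000i
  [-6]  conj(Y_{8,-6})(Ω₁) = -0.293130+0.236046i ; Y_{8,-6}(Ω₂) = +0.002459+0.002149i ; Δ = -0.001228-0.000049i
  [-5]  conj(Y_{8,-5})(Ω₁) = +0.000303+0.007321i ; Y_{8,-5}(Ω₂) = +0.001429-0.019061i ; Δ = +0.000140+0.000005i
  [-4]  conj(Y_{8,-4})(Ω₁) = -0.280040-0.189634i ; Y_{8,-4}(Ω₂) = -0.069387+0.044322i ; Δ = +0.027836+0.000746i
  [-3]  conj(Y_{8,-3})(Ω₁) = -0.007422+0.002617i ; Y_{8,-3}(Ω₂) = +0.239430+0.089868i ; Δ = -0.002012-0.000040i
  [-2]  conj(Y_{8,-2})(Ω₁) = +0.094556-0.308274i ; Y_{8,-2}(Ω₂) = -0.148355-0.507845i ; Δ = -0.170583-0.002286i
  [-1]  conj(Y_{8,-1})(Ω₁) = -0.004818-0.006517i ; Y_{8,-1}(Ω₂) = -0.339107+0.452342i ; Δ = +0.004582+0.000031i
  [+0]  conj(Y_{8,0})(Ω₁) = +0.317934-0.000000i ; Y_{8,0}(Ω₂) = -0.093032+0.000000i ; Δ = -0.029578+0.000000i
  [+1]  conj(Y_{8,1})(Ω₁) = +0.004818-0.006517i ; Y_{8,1}(Ω₂) = +0.339107+0.452342i ; Δ = +0.004582-0.000031i
  [+2]  conj(Y_{8,2})(Ω₁) = +0.094556+0.308274i ; Y_{8,2}(Ω₂) = -0.148355+0.507845i ; Δ = -0.170583+0.002286i
  [+3]  conj(Y_{8,3})(Ω₁) = +0.007422+0.002617i ; Y_{8,3}(Ω₂) = -0.239430+0.089868i ; Δ = -0.002012+0.000040i
  [+4]  conj(Y_{8,4})(Ω₁) = -0.280040+0.189634i ; Y_{8,4}(Ω₂) = -0.069387-0.044322i ; Δ = +0.027836-0.000746i
  [+5]  conj(Y_{8,5})(Ω₁) = -0.000303+0.007321i ; Y_{8,5}(Ω₂) = -0.001429-0.019061i ; Δ = +0.000140-0.000005i
  [+6]  conj(Y_{8,6})(Ω₁) = -0.293130-0.236046i ; Y_{8,6}(Ω₂) = +0.002459-0.002149i ; Δ = -0.001228+0.000049i
  [+7]  conj(Y_{8,7})(Ω₁) = -0.005990+0.001570i ; Y_{8,7}(Ω₂) = +0.000391+0.000083i ; Δ = -0.000002+0.000000i
  [+8]  conj(Y_{8,8})(Ω₁) = +0.191331-0.478582i ; Y_{8,8}(Ω₂) = +0.000013+0.000028i ; Δ = +0.000016-0.000001i
Total Σ_m = -0.312083+0.000000i. Multiply by 0.739198: -0.230691+0.000000i. P_8(cos γ) = -0.230691

-0.230691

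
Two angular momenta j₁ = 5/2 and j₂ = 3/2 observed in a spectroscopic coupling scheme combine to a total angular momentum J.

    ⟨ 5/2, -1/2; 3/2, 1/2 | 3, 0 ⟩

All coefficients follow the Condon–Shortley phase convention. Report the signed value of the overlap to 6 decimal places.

-0.447214  (= −√(1/5))

j₁+j₂−J=1  J+j₁−j₂=4  J−j₁+j₂=2  j₁+j₂+J+1=8
(j₁±m₁, j₂±m₂, J±M) = (2,3,2,1,3,3)
P² = 36/5
sum k=0..1:
  [0] +1/12 = 1/12
  [1] −1/4 = -1/4
S = -1/6
C² = P²·S² = 1/5 ; C = -0.447214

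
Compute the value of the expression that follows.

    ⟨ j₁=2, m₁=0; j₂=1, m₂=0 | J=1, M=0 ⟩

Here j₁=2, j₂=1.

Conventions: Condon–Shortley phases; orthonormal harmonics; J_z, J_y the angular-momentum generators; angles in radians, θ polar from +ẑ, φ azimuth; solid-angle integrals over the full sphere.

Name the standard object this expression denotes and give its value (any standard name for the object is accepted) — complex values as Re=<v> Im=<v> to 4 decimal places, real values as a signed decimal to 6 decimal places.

Clebsch–Gordan coefficient, −√(2/5) ≈ -0.632456

This is a Clebsch–Gordan (vector-coupling) coefficient.
triangle: 2!*2!*0!/5! = 4/120
(j±m)!: 2!*2!*1!*1!*1!*1! = 4
prefactor² = (2J+1)*Δ*N² = 2/5
  k=1: −1/(1!*1!*1!*0!*1!*0!) = -1
Σ = -1  ⇒  CG² = 2/5*(-1)² = 2/5
CG = −√(2/5) = -0.632456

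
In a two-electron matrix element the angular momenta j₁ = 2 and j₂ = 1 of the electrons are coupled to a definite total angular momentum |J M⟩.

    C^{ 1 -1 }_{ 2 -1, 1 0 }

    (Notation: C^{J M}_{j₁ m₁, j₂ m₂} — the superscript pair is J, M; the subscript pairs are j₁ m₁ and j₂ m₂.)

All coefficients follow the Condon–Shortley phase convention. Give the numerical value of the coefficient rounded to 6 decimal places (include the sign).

−√(3/10) = -0.547723

√[3·2!2!0!/5! · 1!3!1!1!0!2!] = √(6/5)
  +(−1)^1/∏(1,1,2,0,0,0)! = -1/2  (running -1/2)
⟨..|..⟩ = √(6/5)·(-1/2) = -0.547723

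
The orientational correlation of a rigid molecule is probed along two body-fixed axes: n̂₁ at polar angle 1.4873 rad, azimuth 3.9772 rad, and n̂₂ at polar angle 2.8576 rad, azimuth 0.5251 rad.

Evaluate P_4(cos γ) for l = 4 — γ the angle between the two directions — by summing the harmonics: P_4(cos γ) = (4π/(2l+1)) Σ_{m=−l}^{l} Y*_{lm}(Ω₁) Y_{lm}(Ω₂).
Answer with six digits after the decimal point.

-0.011085

Summing Y*_{l m}(θ₁,φ₁)·Y_{l m}(θ₂,φ₂) over m ∈ [−4, 4]; prefactor 4π/(2·4+1) = 1.396263:
  term(m=-4) = 0.00038 + 0.00113j   from Y*(Ω₁)=-0.42763 - 0.08706j, Y(Ω₂)=-0.00138 - 0.00235j
  term(m=-3) = 0.00163 + 0.00219j   from Y*(Ω₁)=0.08318 - 0.06126j, Y(Ω₂)=0.00012 + 0.02643j
  term(m=-2) = -0.03679 - 0.02632j   from Y*(Ω₁)=0.03168 - 0.31443j, Y(Ω₂)=0.07120 - 0.12418j
  term(m=-1) = -0.04851 - 0.01557j   from Y*(Ω₁)=0.07783 + 0.08607j, Y(Ω₂)=-0.37990 + 0.22010j
  term(m=+0) = 0.15864 + 0.00000j   from Y*(Ω₁)=0.29546 + 0.00000j, Y(Ω₂)=0.53691 + 0.00000j
  term(m=+1) = -0.04851 + 0.01557j   from Y*(Ω₁)=-0.07783 + 0.08607j, Y(Ω₂)=0.37990 + 0.22010j
  term(m=+2) = -0.03679 + 0.02632j   from Y*(Ω₁)=0.03168 + 0.31443j, Y(Ω₂)=0.07120 + 0.12418j
  term(m=+3) = 0.00163 - 0.00219j   from Y*(Ω₁)=-0.08318 - 0.06126j, Y(Ω₂)=-0.00012 + 0.02643j
  term(m=+4) = 0.00038 - 0.00113j   from Y*(Ω₁)=-0.42763 + 0.08706j, Y(Ω₂)=-0.00138 + 0.00235j
Accumulated sum -0.00794 + 0.00000j; after 4π/(2l+1) scaling, -0.01108 + 0.00000j ⇒ P_4 = -0.011085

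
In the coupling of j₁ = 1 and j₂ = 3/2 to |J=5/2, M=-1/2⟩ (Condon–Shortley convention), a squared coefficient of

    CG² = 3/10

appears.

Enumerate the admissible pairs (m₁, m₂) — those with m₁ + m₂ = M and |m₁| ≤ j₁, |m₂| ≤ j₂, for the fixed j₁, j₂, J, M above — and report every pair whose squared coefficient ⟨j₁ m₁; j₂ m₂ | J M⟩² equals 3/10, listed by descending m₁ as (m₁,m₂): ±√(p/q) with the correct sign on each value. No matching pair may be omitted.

Admissible pairs with m₁+m₂ = M = -1/2: (-1,1/2), (0,-1/2), (1,-3/2)
  (m₁,m₂)=(1,-3/2): CG² = 1/10, CG = +√(1/10)
  (m₁,m₂)=(0,-1/2): CG² = 3/5, CG = +√(3/5)
  (m₁,m₂)=(-1,1/2): CG² = 3/10, CG = +√(3/10)   ← matches the target
Pairs with CG² = 3/10: (-1,1/2): +√(3/10)

(-1,1/2): +√(3/10)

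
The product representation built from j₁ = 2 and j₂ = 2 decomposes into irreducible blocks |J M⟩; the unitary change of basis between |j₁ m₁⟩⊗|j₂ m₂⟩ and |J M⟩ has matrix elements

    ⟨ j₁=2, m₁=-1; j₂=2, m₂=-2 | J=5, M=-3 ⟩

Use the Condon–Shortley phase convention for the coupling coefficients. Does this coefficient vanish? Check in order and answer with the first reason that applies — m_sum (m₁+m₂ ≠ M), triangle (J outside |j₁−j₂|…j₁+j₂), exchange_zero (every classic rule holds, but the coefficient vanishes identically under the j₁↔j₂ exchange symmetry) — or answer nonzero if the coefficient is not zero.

m-sum: m₁+m₂ = -1+(-2) = -3, M = -3  ✓
triangle: need |j₁−j₂| ≤ J ≤ j₁+j₂, i.e. J ∈ [0, 4]; J = 5 is outside ✗ ⇒ coefficient is 0

triangle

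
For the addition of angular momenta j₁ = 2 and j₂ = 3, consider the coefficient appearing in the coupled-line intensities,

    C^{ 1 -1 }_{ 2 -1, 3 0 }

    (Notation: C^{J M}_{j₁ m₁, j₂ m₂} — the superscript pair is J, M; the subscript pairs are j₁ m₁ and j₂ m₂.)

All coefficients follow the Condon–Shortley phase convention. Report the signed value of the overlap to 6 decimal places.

−√(3/35) = -0.292770

j₁+j₂−J=4  J+j₁−j₂=0  J−j₁+j₂=2  j₁+j₂+J+1=7
(j₁±m₁, j₂±m₂, J±M) = (1,3,3,3,0,2)
P² = 432/35
sum k=3..3:
  [3] −1/12 = -1/12
S = -1/12
C² = P²·S² = 3/35 ; C = -0.292770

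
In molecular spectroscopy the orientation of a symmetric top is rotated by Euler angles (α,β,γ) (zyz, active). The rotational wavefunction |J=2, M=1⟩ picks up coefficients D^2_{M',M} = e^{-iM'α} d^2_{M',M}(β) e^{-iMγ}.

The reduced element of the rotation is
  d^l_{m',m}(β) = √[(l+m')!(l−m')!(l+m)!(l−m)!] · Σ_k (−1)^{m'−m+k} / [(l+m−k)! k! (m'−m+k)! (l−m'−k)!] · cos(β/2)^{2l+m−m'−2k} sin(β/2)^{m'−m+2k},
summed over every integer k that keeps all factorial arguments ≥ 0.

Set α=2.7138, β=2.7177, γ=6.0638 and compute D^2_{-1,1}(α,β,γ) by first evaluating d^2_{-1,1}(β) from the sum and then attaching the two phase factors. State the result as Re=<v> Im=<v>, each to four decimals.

First d^2_{-1,1}(β=2.7177), then the phase factors e^{-i(-1)α} and e^{-i(1)γ}:
With c≡cos(β/2)=0.210363 and s≡sin(β/2)=0.977623, N=[1·6·6·1]^{1/2}=6.000000
The bounds max(0,m−m')=2 and min(l+m,l−m')=3 give 2 terms
  k=2: (−1)^0·6.0000/(2)·0.2104^2·0.9776^2 = +0.126883
  k=3: (−1)^1·6.0000/(6)·0.2104^0·0.9776^4 = -0.913453
d^2_{-1,1}(2.7177) = +0.126883 -0.913453 = -0.786570
Attach z-rotation phases: D = e^{-i(-1)(2.7138)}·(-0.786570)·e^{-i(1)(6.0638)} = +0.769550-0.162743i

Re=0.7696 Im=-0.1627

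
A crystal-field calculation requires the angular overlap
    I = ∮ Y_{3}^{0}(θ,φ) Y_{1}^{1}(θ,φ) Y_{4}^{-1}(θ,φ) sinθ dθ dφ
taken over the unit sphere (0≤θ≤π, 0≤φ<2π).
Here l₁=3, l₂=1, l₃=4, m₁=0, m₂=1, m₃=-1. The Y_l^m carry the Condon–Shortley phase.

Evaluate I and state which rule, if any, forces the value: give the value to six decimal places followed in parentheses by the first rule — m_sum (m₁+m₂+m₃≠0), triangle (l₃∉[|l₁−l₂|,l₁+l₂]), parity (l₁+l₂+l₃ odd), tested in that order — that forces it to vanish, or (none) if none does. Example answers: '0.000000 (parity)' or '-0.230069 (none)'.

m-sum 0 ✓  L=8 even ✓  2≤4≤4 ✓
Π(2lᵢ+1) = 7×3×9 = 189
triangle coeff Δ(3,1,4) = 1/252
Σ_t [0,0]: t=0:+1/36 = 1/36
(3j)²=4/63 [(3 1 4; 0 0 0)], sign=+1
Σ_t [0,0]: t=0:+1/72 = 1/72
(3j)²=5/126 [(3 1 4; 0 1 -1)], sign=-1
⇒ 4πI² = 10/21
I = (-1)√(10/21/(4π)) = -0.19466390
No selection rule forces the value: the integral is nonzero (none).

-0.194664 (none)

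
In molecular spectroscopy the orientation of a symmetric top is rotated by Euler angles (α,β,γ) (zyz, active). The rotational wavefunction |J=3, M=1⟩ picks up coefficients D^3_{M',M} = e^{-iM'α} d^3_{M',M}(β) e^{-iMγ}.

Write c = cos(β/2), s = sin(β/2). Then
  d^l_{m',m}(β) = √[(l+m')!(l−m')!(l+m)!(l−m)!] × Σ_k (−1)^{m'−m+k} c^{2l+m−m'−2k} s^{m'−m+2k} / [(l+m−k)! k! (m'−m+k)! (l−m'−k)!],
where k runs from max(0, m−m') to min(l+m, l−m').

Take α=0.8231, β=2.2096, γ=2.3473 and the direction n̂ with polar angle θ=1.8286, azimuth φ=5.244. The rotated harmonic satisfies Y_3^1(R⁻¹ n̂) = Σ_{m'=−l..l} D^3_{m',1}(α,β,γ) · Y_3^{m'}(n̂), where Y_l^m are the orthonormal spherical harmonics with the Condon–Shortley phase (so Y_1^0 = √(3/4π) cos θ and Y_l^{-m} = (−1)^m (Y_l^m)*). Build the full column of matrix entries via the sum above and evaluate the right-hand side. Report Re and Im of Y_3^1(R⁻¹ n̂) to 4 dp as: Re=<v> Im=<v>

Re=-0.2899 Im=0.1212

Need the full column D^3_{m',1} for m'=−3..3 at α=0.8231, β=2.2096, γ=2.3473.
cos(β/2)=0.449313, sin(β/2)=0.893374
d^3_{-3,1}: single k=4 term ⇒ +0.498055;  D = +0.494354+0.060612i
d^3_{-2,1}: k∈[3..4] ⇒ +0.409051 -0.808568 = -0.399517;  D = -0.305284+0.257712i
d^3_{-1,1}: k∈[2..4] ⇒ +0.195171 -1.028779 +0.508395 = -0.325214;  D = -0.015148+0.324861i
d^3_{0,1}: k∈[1..3] ⇒ +0.056672 -0.672140 +0.885742 = +0.270274;  D = -0.189405-0.192805i
d^3_{1,1}: k∈[0..2] ⇒ +0.008228 -0.260228 +0.771584 = +0.519585;  D = -0.519369+0.014966i
d^3_{2,1}: k∈[0..1] ⇒ -0.051734 +0.409051 = +0.357317;  D = -0.235311+0.268894i
d^3_{3,1}: single k=0 term ⇒ +0.125982;  D = +0.013105+0.125299i
Y_3^{m'}(θ=1.8286,φ=5.244) and Σ D·Y over m':
  (+0.4944+0.0606i)·(-0.3771+0.0091i)  (-0.3053+0.2577i)·(+0.1184-0.2129i)  (-0.0151+0.3249i)·(-0.1069-0.1818i)  (-0.1894-0.1928i)·(+0.2545+0.0000i)  (-0.5194+0.0150i)·(+0.1069-0.1818i)  (-0.2353+0.2689i)·(+0.1184+0.2129i)  (+0.0131+0.1253i)·(+0.3771+0.0091i)
Y_3^1(R⁻¹ n̂) = -0.289893+0.121231i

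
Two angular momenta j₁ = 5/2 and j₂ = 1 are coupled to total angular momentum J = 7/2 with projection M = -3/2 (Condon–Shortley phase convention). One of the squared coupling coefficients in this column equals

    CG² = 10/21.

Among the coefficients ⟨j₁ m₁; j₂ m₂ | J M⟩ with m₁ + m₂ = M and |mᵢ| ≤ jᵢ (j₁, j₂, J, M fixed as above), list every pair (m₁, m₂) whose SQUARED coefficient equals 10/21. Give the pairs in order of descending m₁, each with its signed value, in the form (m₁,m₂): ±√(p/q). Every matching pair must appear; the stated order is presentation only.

(-1/2,-1): +√(10/21); (-3/2,0): +√(10/21)

Admissible pairs with m₁+m₂ = M = -3/2: (-5/2,1), (-3/2,0), (-1/2,-1)
  (m₁,m₂)=(-1/2,-1): CG² = 10/21, CG = +√(10/21)   ← matches the target
  (m₁,m₂)=(-3/2,0): CG² = 10/21, CG = +√(10/21)   ← matches the target
  (m₁,m₂)=(-5/2,1): CG² = 1/21, CG = +√(1/21)
Pairs with CG² = 10/21: (-1/2,-1): +√(10/21); (-3/2,0): +√(10/21)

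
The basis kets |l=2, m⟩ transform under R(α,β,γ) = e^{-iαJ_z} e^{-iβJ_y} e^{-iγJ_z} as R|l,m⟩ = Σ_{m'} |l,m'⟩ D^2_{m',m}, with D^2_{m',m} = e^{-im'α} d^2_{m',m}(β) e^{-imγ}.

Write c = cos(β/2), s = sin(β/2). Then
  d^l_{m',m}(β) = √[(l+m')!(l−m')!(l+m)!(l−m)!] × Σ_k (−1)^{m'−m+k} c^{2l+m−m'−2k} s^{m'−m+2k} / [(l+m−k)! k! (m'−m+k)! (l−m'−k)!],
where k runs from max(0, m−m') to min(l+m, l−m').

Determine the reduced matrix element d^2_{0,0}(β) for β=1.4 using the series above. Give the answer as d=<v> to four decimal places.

d=-0.4567

d^2_{0,0}(β=1.4000) via the finite sum:
With c≡cos(β/2)=0.764842 and s≡sin(β/2)=0.644218, N=[2·2·2·2]^{1/2}=4.000000
The bounds max(0,m−m')=0 and min(l+m,l−m')=2 give 3 terms
  k=0: (−1)^0·4.0000/(4)·0.7648^4·0.6442^0 = +0.342206
  k=1: (−1)^1·4.0000/(1)·0.7648^2·0.6442^2 = -0.971111
  k=2: (−1)^2·4.0000/(4)·0.7648^0·0.6442^4 = +0.172239
d^2_{0,0}(1.4000) = +0.342206 -0.971111 +0.172239 = -0.456667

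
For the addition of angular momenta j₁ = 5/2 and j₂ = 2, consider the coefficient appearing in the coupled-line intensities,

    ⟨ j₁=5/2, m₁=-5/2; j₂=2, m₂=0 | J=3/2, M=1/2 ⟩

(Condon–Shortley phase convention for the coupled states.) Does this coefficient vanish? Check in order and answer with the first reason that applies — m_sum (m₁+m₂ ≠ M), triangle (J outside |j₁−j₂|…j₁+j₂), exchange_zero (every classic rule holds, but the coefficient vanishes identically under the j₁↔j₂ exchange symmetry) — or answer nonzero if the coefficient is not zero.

m_sum

m-sum: m₁+m₂ = -5/2+0 = -5/2, M = 1/2  ✗ ⇒ coefficient is 0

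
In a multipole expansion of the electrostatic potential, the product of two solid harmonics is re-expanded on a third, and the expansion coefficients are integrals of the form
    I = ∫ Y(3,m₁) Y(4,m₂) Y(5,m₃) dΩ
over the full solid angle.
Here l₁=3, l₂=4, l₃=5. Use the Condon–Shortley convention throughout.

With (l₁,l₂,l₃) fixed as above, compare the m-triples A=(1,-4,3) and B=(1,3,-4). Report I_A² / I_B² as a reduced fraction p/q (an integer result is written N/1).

16/1

Shared (l₁,l₂,l₃)=(3,4,5): N and (l;000)² cancel in I_A²/I_B².
A: Δ = 2!·4!·6!/13! = 1/180180; Racah Σ t=0..0: t=0:+1/5760 = 1/5760; ⇒ 3j(3 4 5; 1 -4 3)² = 56/2145, sgn +1
B: Δ = 2!·4!·6!/13! = 1/180180; Racah Σ t=1..2: t=1:−1/4320 t=2:+1/5760 = -1/17280; ⇒ 3j(3 4 5; 1 3 -4)² = 7/4290, sgn +1
I_A²/I_B² = (56/2145)/(7/4290) = 16/1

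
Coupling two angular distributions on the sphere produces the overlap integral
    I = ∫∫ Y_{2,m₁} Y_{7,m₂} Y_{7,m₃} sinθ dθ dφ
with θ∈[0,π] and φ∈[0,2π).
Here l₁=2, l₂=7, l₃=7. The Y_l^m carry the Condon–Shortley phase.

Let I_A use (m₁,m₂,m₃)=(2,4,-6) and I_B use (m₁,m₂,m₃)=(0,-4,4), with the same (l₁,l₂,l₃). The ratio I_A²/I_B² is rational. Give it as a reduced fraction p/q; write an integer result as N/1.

l's match ⇒ only the (l;m) 3-j factors differ between A and B.
A: triangle coeff Δ(2,7,7) = 1/185640; Σ_t [0,0]: t=0:+1/159667200 = 1/159667200; (3j)²=9/1190 [(2 7 7; 2 4 -6)], sign=-1
B: triangle coeff Δ(2,7,7) = 1/185640; Σ_t [0,2]: t=0:+1/8709120 t=1:−1/7257600 t=2:+1/159667200 = -1/59875200; (3j)²=8/23205 [(2 7 7; 0 -4 4)], sign=+1
I_A²/I_B² = (9/1190)/(8/23205) = 351/16

351/16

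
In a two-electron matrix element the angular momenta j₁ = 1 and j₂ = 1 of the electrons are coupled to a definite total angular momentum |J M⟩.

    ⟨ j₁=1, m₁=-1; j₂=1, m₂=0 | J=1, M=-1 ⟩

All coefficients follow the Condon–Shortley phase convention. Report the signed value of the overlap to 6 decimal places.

√[3·1!1!1!/4! · 0!2!1!1!0!2!] = √(1/2)
  +(−1)^1/∏(1,0,1,0,0,1)! = -1  (running -1)
⟨..|..⟩ = √(1/2)·(-1) = -0.707107

-0.707107  (= −√(1/2))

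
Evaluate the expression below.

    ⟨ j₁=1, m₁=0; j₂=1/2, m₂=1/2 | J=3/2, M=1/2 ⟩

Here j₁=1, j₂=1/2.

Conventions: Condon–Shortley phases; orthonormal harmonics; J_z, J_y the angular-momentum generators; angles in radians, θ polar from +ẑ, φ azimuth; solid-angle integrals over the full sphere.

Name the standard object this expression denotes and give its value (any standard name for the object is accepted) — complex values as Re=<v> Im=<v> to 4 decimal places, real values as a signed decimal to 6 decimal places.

Clebsch–Gordan coefficient, +√(2/3) ≈ +0.816497

This is a Clebsch–Gordan (vector-coupling) coefficient.
triangle: 0!*2!*1!/4! = 2/24
(j±m)!: 1!*1!*1!*0!*2!*1! = 2
prefactor² = (2J+1)*Δ*N² = 2/3
  k=0: +1/(0!*0!*1!*1!*1!*0!) = 1
Σ = 1  ⇒  CG² = 2/3*1² = 2/3
CG = +√(2/3) = +0.816497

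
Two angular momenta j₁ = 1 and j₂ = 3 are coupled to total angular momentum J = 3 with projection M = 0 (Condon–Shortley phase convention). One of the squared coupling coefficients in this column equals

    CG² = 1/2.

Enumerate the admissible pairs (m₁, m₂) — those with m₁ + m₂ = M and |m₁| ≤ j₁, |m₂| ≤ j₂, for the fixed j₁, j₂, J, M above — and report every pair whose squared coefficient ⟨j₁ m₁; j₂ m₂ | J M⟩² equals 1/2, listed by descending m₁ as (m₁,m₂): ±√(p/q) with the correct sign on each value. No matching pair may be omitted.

Admissible pairs with m₁+m₂ = M = 0: (-1,1), (0,0), (1,-1)
  (m₁,m₂)=(1,-1): CG² = 1/2, CG = +√(1/2)   ← matches the target
  (m₁,m₂)=(0,0): CG² = 0/1, CG = 0
  (m₁,m₂)=(-1,1): CG² = 1/2, CG = −√(1/2)   ← matches the target
Pairs with CG² = 1/2: (1,-1): +√(1/2); (-1,1): −√(1/2)

(1,-1): +√(1/2); (-1,1): −√(1/2)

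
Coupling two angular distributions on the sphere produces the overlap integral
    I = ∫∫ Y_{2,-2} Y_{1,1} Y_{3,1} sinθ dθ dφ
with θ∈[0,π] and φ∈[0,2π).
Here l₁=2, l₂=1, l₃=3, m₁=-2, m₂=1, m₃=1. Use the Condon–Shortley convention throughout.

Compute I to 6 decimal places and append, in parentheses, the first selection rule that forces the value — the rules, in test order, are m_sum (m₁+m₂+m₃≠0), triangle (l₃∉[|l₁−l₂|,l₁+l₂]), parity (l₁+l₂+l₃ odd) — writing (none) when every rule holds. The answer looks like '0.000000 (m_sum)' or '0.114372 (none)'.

-0.082589 (none)

Checks pass: Σm=0; 6 even; l₃=3∈[1,3].
(2·2+1)(2·1+1)(2·3+1) = 105
Δ: 0! 4! 2! / 7! → 1/105
sum: t=0:+1/4 = 1/4
3j²(2 1 3; 0 0 0) = Δ·Π!·Σ² = 3/35  (sign -1)
sum: t=0:+1/48 = 1/48
3j²(2 1 3; -2 1 1) = Δ·Π!·Σ² = 1/105  (sign +1)
combine: 4πI² = 105·3/35·1/105 = 3/35
take √, sign -1: I = -0.08258890
No selection rule forces the value: the integral is nonzero (none).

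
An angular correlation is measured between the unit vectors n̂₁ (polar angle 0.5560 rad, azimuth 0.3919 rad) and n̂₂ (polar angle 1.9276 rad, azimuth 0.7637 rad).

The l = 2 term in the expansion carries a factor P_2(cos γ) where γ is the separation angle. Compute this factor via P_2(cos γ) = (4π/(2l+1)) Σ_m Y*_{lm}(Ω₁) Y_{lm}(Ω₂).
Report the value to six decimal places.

Summing Y*_{l m}(θ₁,φ₁)·Y_{l m}(θ₂,φ₂) over m ∈ [−2, 2]; prefactor 4π/(2·2+1) = 2.513274:
  m=-2: (+0.076208+0.075965i) × (+0.014713-0.338831i) = +0.026860-0.024704i  (running Σ = +0.026860-0.024704i)
  m=-1: (+0.320071+0.132278i) × (-0.182623+0.174865i) = -0.081583+0.031812i  (running Σ = -0.054723+0.007108i)
  m=0: (+0.367212-0.000000i) × (-0.199961+0.000000i) = -0.073428+0.000000i  (running Σ = -0.128151+0.007108i)
  m=1: (-0.320071+0.132278i) × (+0.182623+0.174865i) = -0.081583-0.031812i  (running Σ = -0.209734-0.024704i)
  m=2: (+0.076208-0.075965i) × (+0.014713+0.338831i) = +0.026860+0.024704i  (running Σ = -0.182873+0.000000i)
Total Σ_m = -0.182873+0.000000i. Multiply by 2.513274: -0.459611+0.000000i. P_2(cos γ) = -0.459611

-0.459611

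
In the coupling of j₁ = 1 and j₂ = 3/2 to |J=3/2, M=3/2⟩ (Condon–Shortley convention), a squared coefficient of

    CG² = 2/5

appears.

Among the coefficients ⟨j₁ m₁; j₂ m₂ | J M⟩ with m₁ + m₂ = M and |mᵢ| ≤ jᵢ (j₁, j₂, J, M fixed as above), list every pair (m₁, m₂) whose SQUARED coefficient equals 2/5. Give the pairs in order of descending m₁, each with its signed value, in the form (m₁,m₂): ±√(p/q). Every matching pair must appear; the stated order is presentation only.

Admissible pairs with m₁+m₂ = M = 3/2: (0,3/2), (1,1/2)
  (m₁,m₂)=(1,1/2): CG² = 2/5, CG = +√(2/5)   ← matches the target
  (m₁,m₂)=(0,3/2): CG² = 3/5, CG = −√(3/5)
Pairs with CG² = 2/5: (1,1/2): +√(2/5)

(1,1/2): +√(2/5)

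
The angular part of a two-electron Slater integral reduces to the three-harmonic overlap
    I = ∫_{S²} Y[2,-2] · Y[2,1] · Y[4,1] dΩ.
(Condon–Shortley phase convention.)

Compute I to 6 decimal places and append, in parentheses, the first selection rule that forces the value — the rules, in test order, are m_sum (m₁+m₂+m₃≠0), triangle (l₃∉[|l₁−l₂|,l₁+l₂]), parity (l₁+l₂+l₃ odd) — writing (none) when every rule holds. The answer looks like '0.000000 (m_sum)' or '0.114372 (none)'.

-0.090112 (none)

Rules hold: Σm=0, L=8 even, 0≤4≤4.
N = 5·5·9 = 225
Δ = 0!·4!·4!/9! = 1/630
Racah Σ t=0..0: t=0:+1/16 = 1/16
⇒ 3j(2 2 4; 0 0 0)² = 2/35, sgn +1
Racah Σ t=0..0: t=0:+1/144 = 1/144
⇒ 3j(2 2 4; -2 1 1)² = 1/126, sgn -1
4πI² = N·(3j₀)²·(3jₘ)² = 5/49
I = -1·√(0.102041/4π) = -0.09011188
No selection rule forces the value: the integral is nonzero (none).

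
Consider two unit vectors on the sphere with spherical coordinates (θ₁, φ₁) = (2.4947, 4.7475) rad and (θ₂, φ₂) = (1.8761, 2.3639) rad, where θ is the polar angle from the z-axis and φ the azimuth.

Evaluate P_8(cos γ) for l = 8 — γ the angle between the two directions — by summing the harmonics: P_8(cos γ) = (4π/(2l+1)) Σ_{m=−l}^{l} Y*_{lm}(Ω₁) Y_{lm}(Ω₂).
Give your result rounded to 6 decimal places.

Term-by-term m-sum for l=8 (normalisation 4π/17 = 0.739198):
  m=-8: Y*=(0.008623, 0.002488)  Y=(0.352241, -0.021741)  product (0.003092, 0.000689)
  m=-7: Y*=(0.011565, -0.046102)  Y=(0.297167, -0.331088)  product (-0.011827, -0.017529)
  m=-6: Y*=(-0.150880, -0.032264)  Y=(-0.004652, -0.100545)  product (-0.002542, 0.015320)
  m=-5: Y*=(-0.059046, 0.332876)  Y=(0.232814, 0.215532)  product (-0.085492, 0.064772)
  m=-4: Y*=(0.477289, 0.067477)  Y=(0.229008, -0.007061)  product (0.109779, 0.012083)
  m=-3: Y*=(0.036209, -0.342485)  Y=(-0.152466, 0.159683)  product (0.049168, 0.057999)
  m=-2: Y*=(0.122549, 0.008620)  Y=(0.004158, 0.269811)  product (-0.001816, 0.033101)
  m=-1: Y*=(0.014469, -0.411917)  Y=(-0.123783, -0.121890)  product (-0.051999, 0.049225)
  m=+0: Y*=(-0.007488, -0.000000)  Y=(-0.278974, 0.000000)  product (0.002089, 0.000000)
  m=+1: Y*=(-0.014469, -0.411917)  Y=(0.123783, -0.121890)  product (-0.051999, -0.049225)
  m=+2: Y*=(0.122549, -0.008620)  Y=(0.004158, -0.269811)  product (-0.001816, -0.033101)
  m=+3: Y*=(-0.036209, -0.342485)  Y=(0.152466, 0.159683)  product (0.049168, -0.057999)
  m=+4: Y*=(0.477289, -0.067477)  Y=(0.229008, 0.007061)  product (0.109779, -0.012083)
  m=+5: Y*=(0.059046, 0.332876)  Y=(-0.232814, 0.215532)  product (-0.085492, -0.064772)
  m=+6: Y*=(-0.150880, 0.032264)  Y=(-0.004652, 0.100545)  product (-0.002542, -0.015320)
  m=+7: Y*=(-0.011565, -0.046102)  Y=(-0.297167, -0.331088)  product (-0.011827, 0.017529)
  m=+8: Y*=(0.008623, -0.002488)  Y=(0.352241, 0.021741)  product (0.003092, -0.000689)
Σ over m = (0.018814, -0.000000); ×(4π/17) → (0.013907, -0.000000). Real part: 0.013907

0.013907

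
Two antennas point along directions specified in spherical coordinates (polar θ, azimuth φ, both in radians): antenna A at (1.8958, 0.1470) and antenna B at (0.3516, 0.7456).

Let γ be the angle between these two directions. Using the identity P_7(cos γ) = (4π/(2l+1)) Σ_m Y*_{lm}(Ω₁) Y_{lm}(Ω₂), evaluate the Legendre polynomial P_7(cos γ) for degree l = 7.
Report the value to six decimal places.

Addition theorem: P_7(cos γ) = (4π/15) Σ_m Y*_{lm}(Ω₁) Y_{lm}(Ω₂), m = −7…7:
  m=-7: Y*=(0.176976, 0.294042)  Y=(0.000139, 0.000251)  product (-0.000049, 0.000085)
  m=-6: Y*=(-0.275017, -0.334037)  Y=(-0.000693, 0.002848)  product (0.001142, -0.000552)
  m=-5: Y*=(0.067710, 0.061208)  Y=(-0.015487, 0.010289)  product (-0.001678, -0.000251)
  m=-4: Y*=(0.263304, 0.175535)  Y=(-0.080946, -0.012996)  product (-0.019032, -0.017631)
  m=-3: Y*=(-0.190958, -0.090133)  Y=(-0.156136, -0.198705)  product (0.011906, 0.052017)
  m=-2: Y*=(-0.226338, -0.068529)  Y=(0.040363, -0.506019)  product (-0.043813, 0.111765)
  m=-1: Y*=(0.243905, 0.036114)  Y=(0.374731, -0.346030)  product (0.103895, -0.070865)
  m=+0: Y*=(0.210019, -0.000000)  Y=(-0.126878, 0.000000)  product (-0.026647, 0.000000)
  m=+1: Y*=(-0.243905, 0.036114)  Y=(-0.374731, -0.346030)  product (0.103895, 0.070865)
  m=+2: Y*=(-0.226338, 0.068529)  Y=(0.040363, 0.506019)  product (-0.043813, -0.111765)
  m=+3: Y*=(0.190958, -0.090133)  Y=(0.156136, -0.198705)  product (0.011906, -0.052017)
  m=+4: Y*=(0.263304, -0.175535)  Y=(-0.080946, 0.012996)  product (-0.019032, 0.017631)
  m=+5: Y*=(-0.067710, 0.061208)  Y=(0.015487, 0.010289)  product (-0.001678, 0.000251)
  m=+6: Y*=(-0.275017, 0.334037)  Y=(-0.000693, -0.002848)  product (0.001142, 0.000552)
  m=+7: Y*=(-0.176976, 0.294042)  Y=(-0.000139, 0.000251)  product (-0.000049, -0.000085)
Accumulated sum (0.078094, 0.000000); after 4π/(2l+1) scaling, (0.065424, 0.000000) ⇒ P_7 = 0.065424

0.065424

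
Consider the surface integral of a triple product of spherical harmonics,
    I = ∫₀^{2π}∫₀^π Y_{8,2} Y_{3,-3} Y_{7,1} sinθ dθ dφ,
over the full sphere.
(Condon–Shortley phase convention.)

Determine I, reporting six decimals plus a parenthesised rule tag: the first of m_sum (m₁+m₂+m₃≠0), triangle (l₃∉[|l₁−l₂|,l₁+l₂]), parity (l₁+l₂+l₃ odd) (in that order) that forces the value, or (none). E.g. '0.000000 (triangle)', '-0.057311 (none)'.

-0.168590 (none)

Checks pass: Σm=0; 18 even; l₃=7∈[5,11].
(2·8+1)(2·3+1)(2·7+1) = 1785
Δ: 4! 12! 2! / 19! → 1/5290740
sum: t=1:−1/7257600 t=2:+1/2073600 t=3:−1/7257600 = 1/4838400
3j²(8 3 7; 0 0 0) = Δ·Π!·Σ² = 252/20995  (sign -1)
sum: t=0:+1/24883200 = 1/24883200
3j²(8 3 7; 2 -3 1) = Δ·Π!·Σ² = 70/4199  (sign +1)
combine: 4πI² = 1785·252/20995·70/4199 = 370440/1037153
take √, sign -1: I = -0.16859030
No selection rule forces the value: the integral is nonzero (none).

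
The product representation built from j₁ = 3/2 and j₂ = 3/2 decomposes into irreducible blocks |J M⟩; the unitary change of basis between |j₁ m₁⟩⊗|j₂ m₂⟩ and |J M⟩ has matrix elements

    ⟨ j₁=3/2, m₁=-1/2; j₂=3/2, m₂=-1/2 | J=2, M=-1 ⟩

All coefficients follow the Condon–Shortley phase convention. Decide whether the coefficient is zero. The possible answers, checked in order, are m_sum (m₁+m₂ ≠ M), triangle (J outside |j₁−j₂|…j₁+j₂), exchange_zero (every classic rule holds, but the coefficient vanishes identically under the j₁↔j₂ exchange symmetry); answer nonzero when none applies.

m-sum: m₁+m₂ = -1/2+(-1/2) = -1, M = -1  ✓
triangle: |j₁−j₂| = 0 ≤ J = 2 ≤ j₁+j₂ = 3  ✓
exchange: j₁=j₂ and m₁=m₂, and (−1)^(j₁+j₂−J) = (−1)^1 = −1 forces ⟨j₁m₁;j₂m₂|JM⟩ = −⟨j₂m₂;j₁m₁|JM⟩ = −⟨j₁m₁;j₂m₂|JM⟩ ⇒ the coefficient vanishes identically
Racah sum check: Σ_k collapses to 0 ⇒ CG = 0

exchange_zero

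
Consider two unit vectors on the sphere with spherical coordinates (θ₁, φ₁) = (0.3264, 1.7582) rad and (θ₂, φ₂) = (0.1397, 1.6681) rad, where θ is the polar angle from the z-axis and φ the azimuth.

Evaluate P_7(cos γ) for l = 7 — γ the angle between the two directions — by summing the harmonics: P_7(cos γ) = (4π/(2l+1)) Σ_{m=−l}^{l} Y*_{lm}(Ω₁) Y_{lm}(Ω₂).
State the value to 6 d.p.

0.563846

Summing Y*_{l m}(θ₁,φ₁)·Y_{l m}(θ₂,φ₂) over m ∈ [−7, 7]; prefactor 4π/(2·7+1) = 0.837758:
  term(m=-7) = +0.000000+0.000000i   from Y*(Ω₁)=+0.000168-0.000045i, Y(Ω₂)=+0.000000+0.000000i
  term(m=-6) = +0.000000+0.000000i   from Y*(Ω₁)=-0.000831-0.001737i, Y(Ω₂)=-0.000011+0.000007i
  term(m=-5) = +0.000003+0.000001i   from Y*(Ω₁)=-0.010685+0.007852i, Y(Ω₂)=-0.000106-0.000199i
  term(m=-4) = +0.000159+0.000060i   from Y*(Ω₁)=+0.046588+0.043368i, Y(Ω₂)=+0.002464-0.001011i
  term(m=-3) = +0.004686+0.001298i   from Y*(Ω₁)=+0.114489-0.181719i, Y(Ω₂)=+0.006515+0.021680i
  term(m=-2) = +0.063153+0.011505i   from Y*(Ω₁)=-0.445439-0.175238i, Y(Ω₂)=-0.131575+0.025934i
  term(m=-1) = +0.278895+0.025197i   from Y*(Ω₁)=-0.104900+0.553188i, Y(Ω₂)=-0.048318-0.494997i
  term(m=+0) = -0.020749-0.000000i   from Y*(Ω₁)=-0.025503-0.000000i, Y(Ω₂)=+0.813597+0.000000i
  term(m=+1) = +0.278895-0.025197i   from Y*(Ω₁)=+0.104900+0.553188i, Y(Ω₂)=+0.048318-0.494997i
  term(m=+2) = +0.063153-0.011505i   from Y*(Ω₁)=-0.445439+0.175238i, Y(Ω₂)=-0.131575-0.025934i
  term(m=+3) = +0.004686-0.001298i   from Y*(Ω₁)=-0.114489-0.181719i, Y(Ω₂)=-0.006515+0.021680i
  term(m=+4) = +0.000159-0.000060i   from Y*(Ω₁)=+0.046588-0.043368i, Y(Ω₂)=+0.002464+0.001011i
  term(m=+5) = +0.000003-0.000001i   from Y*(Ω₁)=+0.010685+0.007852i, Y(Ω₂)=+0.000106-0.000199i
  term(m=+6) = +0.000000-0.000000i   from Y*(Ω₁)=-0.000831+0.001737i, Y(Ω₂)=-0.000011-0.000007i
  term(m=+7) = +0.000000-0.000000i   from Y*(Ω₁)=-0.000168-0.000045i, Y(Ω₂)=-0.000000+0.000000i
Accumulated sum +0.673042-0.000000i; after 4π/(2l+1) scaling, +0.563846-0.000000i ⇒ P_7 = 0.563846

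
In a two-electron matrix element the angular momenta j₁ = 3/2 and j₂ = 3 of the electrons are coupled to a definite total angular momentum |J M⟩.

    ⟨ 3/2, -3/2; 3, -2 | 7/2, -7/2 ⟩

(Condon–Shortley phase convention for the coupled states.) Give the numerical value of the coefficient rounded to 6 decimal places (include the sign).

−√(1/3) ≈ -0.577350

j₁+j₂−J=1  J+j₁−j₂=2  J−j₁+j₂=5  j₁+j₂+J+1=9
(j₁±m₁, j₂±m₂, J±M) = (0,3,1,5,0,7)
P² = 19200
sum k=1..1:
  [1] −1/240 = -1/240
S = -1/240
C² = P²·S² = 1/3 ; C = -0.577350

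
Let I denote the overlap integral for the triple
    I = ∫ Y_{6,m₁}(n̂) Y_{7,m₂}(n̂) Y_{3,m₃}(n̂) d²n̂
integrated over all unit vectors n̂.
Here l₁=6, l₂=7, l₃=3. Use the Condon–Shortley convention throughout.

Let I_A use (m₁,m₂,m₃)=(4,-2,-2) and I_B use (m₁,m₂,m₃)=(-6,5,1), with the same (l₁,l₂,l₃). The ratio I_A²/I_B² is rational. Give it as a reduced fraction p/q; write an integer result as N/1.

Shared (l₁,l₂,l₃)=(6,7,3): N and (l;000)² cancel in I_A²/I_B².
A: Δ = 10!·2!·4!/17! = 1/2042040; Racah Σ t=1..2: t=1:−1/8709120 t=2:+1/967680 = 1/1088640; ⇒ 3j(6 7 3; 4 -2 -2)² = 800/51051, sgn -1
B: Δ = 10!·2!·4!/17! = 1/2042040; Racah Σ t=10..10: t=10:+1/29030400 = 1/29030400; ⇒ 3j(6 7 3; -6 5 1)² = 99/7735, sgn +1
I_A²/I_B² = (800/51051)/(99/7735) = 4000/3267

4000/3267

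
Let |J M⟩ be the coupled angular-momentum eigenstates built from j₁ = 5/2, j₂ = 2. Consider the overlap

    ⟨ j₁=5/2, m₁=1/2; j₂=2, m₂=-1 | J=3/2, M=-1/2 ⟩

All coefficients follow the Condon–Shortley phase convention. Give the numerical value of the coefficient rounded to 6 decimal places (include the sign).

j₁+j₂−J=3  J+j₁−j₂=2  J−j₁+j₂=1  j₁+j₂+J+1=7
(j₁±m₁, j₂±m₂, J±M) = (3,2,1,3,1,2)
P² = 48/35
sum k=0..1:
  [0] +1/12 = 1/12
  [1] −1/2 = -1/2
S = -5/12
C² = P²·S² = 5/21 ; C = -0.487950

−√(5/21) ≈ -0.487950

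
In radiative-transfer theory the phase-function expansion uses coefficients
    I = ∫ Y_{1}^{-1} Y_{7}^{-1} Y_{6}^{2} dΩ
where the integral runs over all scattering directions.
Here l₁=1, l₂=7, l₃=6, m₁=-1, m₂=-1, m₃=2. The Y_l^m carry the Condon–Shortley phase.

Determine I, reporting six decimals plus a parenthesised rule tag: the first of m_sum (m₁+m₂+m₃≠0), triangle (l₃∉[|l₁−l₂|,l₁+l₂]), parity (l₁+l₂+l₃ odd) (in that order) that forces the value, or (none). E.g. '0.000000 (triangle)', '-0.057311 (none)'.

m-sum 0 ✓  L=14 even ✓  6≤6≤8 ✓
Π(2lᵢ+1) = 3×15×13 = 585
triangle coeff Δ(1,7,6) = 1/1365
Σ_t [1,1]: t=1:−1/518400 = -1/518400
(3j)²=7/195 [(1 7 6; 0 0 0)], sign=-1
Σ_t [2,2]: t=2:+1/1935360 = 1/1935360
(3j)²=1/91 [(1 7 6; -1 -1 2)], sign=+1
⇒ 4πI² = 3/13
I = (-1)√(3/13/(4π)) = -0.13551395
No selection rule forces the value: the integral is nonzero (none).

-0.135514 (none)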